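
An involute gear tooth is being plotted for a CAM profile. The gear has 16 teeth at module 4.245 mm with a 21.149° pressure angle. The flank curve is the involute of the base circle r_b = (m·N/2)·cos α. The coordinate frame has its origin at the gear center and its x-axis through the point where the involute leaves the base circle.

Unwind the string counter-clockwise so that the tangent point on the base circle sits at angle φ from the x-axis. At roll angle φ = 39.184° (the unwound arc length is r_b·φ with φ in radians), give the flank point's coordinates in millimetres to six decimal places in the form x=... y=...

pitch radius r_p = m·N/2 = 4.245·16/2 = 33.960000
base radius r_b = r_p·cos α = 33.960000·cos 21.149° = 31.672635
roll angle φ = 39.184° = 0.68388981 rad
x = r_b·(cos φ + φ·sin φ) = 31.672635·(0.77512095 + 0.68388981·0.63181287) = 38.235564
y = r_b·(sin φ − φ·cos φ) = 31.672635·(0.63181287 − 0.68388981·0.77512095) = 3.221599

x=38.235564 y=3.221599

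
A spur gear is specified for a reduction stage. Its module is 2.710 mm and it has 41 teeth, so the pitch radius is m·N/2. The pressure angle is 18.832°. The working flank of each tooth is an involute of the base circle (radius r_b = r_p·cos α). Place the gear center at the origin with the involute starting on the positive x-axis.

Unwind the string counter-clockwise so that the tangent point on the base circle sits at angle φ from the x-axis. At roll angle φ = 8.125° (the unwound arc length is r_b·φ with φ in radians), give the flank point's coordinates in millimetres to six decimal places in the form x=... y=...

x=53.107127 y=0.049881

pitch radius r_p = m·N/2 = 2.710·41/2 = 55.555000
base radius r_b = r_p·cos α = 55.555000·cos 18.832° = 52.581092
roll angle φ = 8.125° = 0.14180800 rad
x = r_b·(cos φ + φ·sin φ) = 52.581092·(0.98996208 + 0.14180800·0.14133320) = 53.107127
y = r_b·(sin φ − φ·cos φ) = 52.581092·(0.14133320 − 0.14180800·0.98996208) = 0.049881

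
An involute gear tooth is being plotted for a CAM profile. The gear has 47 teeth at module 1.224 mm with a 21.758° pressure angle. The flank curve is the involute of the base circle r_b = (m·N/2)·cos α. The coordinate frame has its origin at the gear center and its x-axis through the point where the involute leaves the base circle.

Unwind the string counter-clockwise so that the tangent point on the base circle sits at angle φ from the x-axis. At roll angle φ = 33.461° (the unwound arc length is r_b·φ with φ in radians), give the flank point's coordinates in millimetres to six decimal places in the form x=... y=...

x=30.889336 y=1.713935

pitch radius r_p = m·N/2 = 1.224·47/2 = 28.764000
base radius r_b = r_p·cos α = 28.764000·cos 21.758° = 26.714789
roll angle φ = 33.461° = 0.58400462 rad
x = r_b·(cos φ + φ·sin φ) = 26.714789·(0.83426132 + 0.58400462·0.55136925) = 30.889336
y = r_b·(sin φ − φ·cos φ) = 26.714789·(0.55136925 − 0.58400462·0.83426132) = 1.713935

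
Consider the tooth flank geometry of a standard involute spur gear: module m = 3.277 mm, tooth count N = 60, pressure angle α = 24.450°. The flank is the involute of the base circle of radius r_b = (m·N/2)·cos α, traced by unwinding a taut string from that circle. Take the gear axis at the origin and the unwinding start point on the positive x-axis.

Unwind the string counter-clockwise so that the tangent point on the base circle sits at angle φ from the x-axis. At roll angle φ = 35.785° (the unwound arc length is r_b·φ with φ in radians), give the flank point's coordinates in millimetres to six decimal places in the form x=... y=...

pitch radius r_p = m·N/2 = 3.277·60/2 = 98.310000
base radius r_b = r_p·cos α = 98.310000·cos 24.450° = 89.493836
roll angle φ = 35.785° = 0.62456607 rad
x = r_b·(cos φ + φ·sin φ) = 89.493836·(0.81121693 + 0.62456607·0.58474532) = 105.283145
y = r_b·(sin φ − φ·cos φ) = 89.493836·(0.58474532 − 0.62456607·0.81121693) = 6.988282

x=105.283145 y=6.988282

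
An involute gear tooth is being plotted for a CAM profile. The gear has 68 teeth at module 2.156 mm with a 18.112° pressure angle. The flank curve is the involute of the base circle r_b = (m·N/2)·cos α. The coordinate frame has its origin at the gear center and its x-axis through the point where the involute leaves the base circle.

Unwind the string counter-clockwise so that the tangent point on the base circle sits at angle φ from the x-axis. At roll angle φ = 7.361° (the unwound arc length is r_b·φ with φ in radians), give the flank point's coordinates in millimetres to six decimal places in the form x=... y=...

x=70.244447 y=0.049166

pitch radius r_p = m·N/2 = 2.156·68/2 = 73.304000
base radius r_b = r_p·cos α = 73.304000·cos 18.112° = 69.671834
roll angle φ = 7.361° = 0.12847369 rad
x = r_b·(cos φ + φ·sin φ) = 69.671834·(0.99175860 + 0.12847369·0.12812056) = 70.244447
y = r_b·(sin φ − φ·cos φ) = 69.671834·(0.12812056 − 0.12847369·0.99175860) = 0.049166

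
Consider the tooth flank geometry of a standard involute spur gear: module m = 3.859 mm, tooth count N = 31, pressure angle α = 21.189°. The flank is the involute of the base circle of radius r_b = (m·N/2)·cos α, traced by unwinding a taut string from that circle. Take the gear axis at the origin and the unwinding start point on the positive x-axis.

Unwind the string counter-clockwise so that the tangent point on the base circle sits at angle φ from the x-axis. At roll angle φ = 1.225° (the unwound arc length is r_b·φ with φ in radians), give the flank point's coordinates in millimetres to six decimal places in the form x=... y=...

x=55.783379 y=0.000182

pitch radius r_p = m·N/2 = 3.859·31/2 = 59.814500
base radius r_b = r_p·cos α = 59.814500·cos 21.189° = 55.770634
roll angle φ = 1.225° = 0.02138028 rad
x = r_b·(cos φ + φ·sin φ) = 55.770634·(0.99977145 + 0.02138028·0.02137865) = 55.783379
y = r_b·(sin φ − φ·cos φ) = 55.770634·(0.02137865 − 0.02138028·0.99977145) = 0.000182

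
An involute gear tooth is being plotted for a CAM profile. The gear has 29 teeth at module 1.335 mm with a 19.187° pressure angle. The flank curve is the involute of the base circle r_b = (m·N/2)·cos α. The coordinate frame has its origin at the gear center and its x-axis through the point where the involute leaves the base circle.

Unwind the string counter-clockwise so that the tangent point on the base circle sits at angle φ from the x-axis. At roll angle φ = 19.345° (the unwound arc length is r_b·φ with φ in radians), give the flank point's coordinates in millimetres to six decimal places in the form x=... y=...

pitch radius r_p = m·N/2 = 1.335·29/2 = 19.357500
base radius r_b = r_p·cos α = 19.357500·cos 19.187° = 18.282210
roll angle φ = 19.345° = 0.33763394 rad
x = r_b·(cos φ + φ·sin φ) = 18.282210·(0.94354108 + 0.33763394·0.33125555) = 19.294755
y = r_b·(sin φ − φ·cos φ) = 18.282210·(0.33125555 − 0.33763394·0.94354108) = 0.231893

x=19.294755 y=0.231893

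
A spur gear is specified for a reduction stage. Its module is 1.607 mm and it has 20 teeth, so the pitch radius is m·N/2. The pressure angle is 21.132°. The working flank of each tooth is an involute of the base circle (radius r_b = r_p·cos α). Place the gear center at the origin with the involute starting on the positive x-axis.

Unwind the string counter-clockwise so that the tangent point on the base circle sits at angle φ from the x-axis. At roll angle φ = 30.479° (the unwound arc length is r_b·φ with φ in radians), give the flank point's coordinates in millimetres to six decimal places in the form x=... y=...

x=16.962475 y=0.731064

pitch radius r_p = m·N/2 = 1.607·20/2 = 16.070000
base radius r_b = r_p·cos α = 16.070000·cos 21.132° = 14.989330
roll angle φ = 30.479° = 0.53195890 rad
x = r_b·(cos φ + φ·sin φ) = 14.989330·(0.86181513 + 0.53195890·0.50722253) = 16.962475
y = r_b·(sin φ − φ·cos φ) = 14.989330·(0.50722253 − 0.53195890·0.86181513) = 0.731064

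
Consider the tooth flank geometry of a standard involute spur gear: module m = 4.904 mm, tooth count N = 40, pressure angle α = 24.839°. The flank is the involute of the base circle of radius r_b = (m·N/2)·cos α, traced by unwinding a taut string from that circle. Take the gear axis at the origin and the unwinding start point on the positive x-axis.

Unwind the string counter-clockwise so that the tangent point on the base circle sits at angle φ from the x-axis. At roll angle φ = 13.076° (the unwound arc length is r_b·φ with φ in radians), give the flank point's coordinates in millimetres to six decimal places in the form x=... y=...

pitch radius r_p = m·N/2 = 4.904·40/2 = 98.080000
base radius r_b = r_p·cos α = 98.080000·cos 24.839° = 89.006791
roll angle φ = 13.076° = 0.22821925 rad
x = r_b·(cos φ + φ·sin φ) = 89.006791·(0.97407082 + 0.22821925·0.22624331) = 91.294613
y = r_b·(sin φ − φ·cos φ) = 89.006791·(0.22624331 − 0.22821925·0.97407082) = 0.350829

x=91.294613 y=0.350829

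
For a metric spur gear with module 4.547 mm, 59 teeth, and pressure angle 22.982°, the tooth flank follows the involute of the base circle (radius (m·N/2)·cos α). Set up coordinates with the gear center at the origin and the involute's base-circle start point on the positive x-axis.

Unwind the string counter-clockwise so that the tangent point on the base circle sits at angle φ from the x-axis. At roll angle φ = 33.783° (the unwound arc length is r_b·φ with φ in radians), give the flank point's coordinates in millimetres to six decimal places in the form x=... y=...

pitch radius r_p = m·N/2 = 4.547·59/2 = 134.136500
base radius r_b = r_p·cos α = 134.136500·cos 22.982° = 123.489759
roll angle φ = 33.783° = 0.58962458 rad
x = r_b·(cos φ + φ·sin φ) = 123.489759·(0.83114949 + 0.58962458·0.55604903) = 143.125824
y = r_b·(sin φ − φ·cos φ) = 123.489759·(0.55604903 − 0.58962458·0.83114949) = 8.148208

x=143.125824 y=8.148208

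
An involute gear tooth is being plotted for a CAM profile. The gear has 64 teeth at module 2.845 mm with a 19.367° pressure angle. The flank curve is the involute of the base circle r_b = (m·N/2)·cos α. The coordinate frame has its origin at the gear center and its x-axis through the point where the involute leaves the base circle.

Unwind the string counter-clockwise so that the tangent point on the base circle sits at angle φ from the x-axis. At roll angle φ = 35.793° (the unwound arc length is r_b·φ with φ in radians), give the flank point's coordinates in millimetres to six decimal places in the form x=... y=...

x=101.047675 y=6.711126

pitch radius r_p = m·N/2 = 2.845·64/2 = 91.040000
base radius r_b = r_p·cos α = 91.040000·cos 19.367° = 85.888393
roll angle φ = 35.793° = 0.62470570 rad
x = r_b·(cos φ + φ·sin φ) = 85.888393·(0.81113528 + 0.62470570·0.58485858) = 101.047675
y = r_b·(sin φ − φ·cos φ) = 85.888393·(0.58485858 − 0.62470570·0.81113528) = 6.711126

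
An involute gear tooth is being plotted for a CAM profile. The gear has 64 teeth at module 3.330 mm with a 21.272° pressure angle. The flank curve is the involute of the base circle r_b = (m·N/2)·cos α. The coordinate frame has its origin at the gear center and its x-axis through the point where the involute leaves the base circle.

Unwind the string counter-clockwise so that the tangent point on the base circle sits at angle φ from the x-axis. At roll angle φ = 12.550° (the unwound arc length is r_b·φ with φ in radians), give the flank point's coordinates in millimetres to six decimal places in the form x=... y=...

x=101.653532 y=0.346183

pitch radius r_p = m·N/2 = 3.330·64/2 = 106.560000
base radius r_b = r_p·cos α = 106.560000·cos 21.272° = 99.299922
roll angle φ = 12.550° = 0.21903882 rad
x = r_b·(cos φ + φ·sin φ) = 99.299922·(0.97610676 + 0.21903882·0.21729151) = 101.653532
y = r_b·(sin φ − φ·cos φ) = 99.299922·(0.21729151 − 0.21903882·0.97610676) = 0.346183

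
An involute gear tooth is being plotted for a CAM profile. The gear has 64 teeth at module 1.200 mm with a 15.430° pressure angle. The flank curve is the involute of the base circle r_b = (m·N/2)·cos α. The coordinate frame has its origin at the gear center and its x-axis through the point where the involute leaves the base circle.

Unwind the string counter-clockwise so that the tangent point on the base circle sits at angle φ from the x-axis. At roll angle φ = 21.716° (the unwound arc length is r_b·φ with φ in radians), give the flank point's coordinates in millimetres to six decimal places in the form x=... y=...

pitch radius r_p = m·N/2 = 1.200·64/2 = 38.400000
base radius r_b = r_p·cos α = 38.400000·cos 15.430° = 37.015919
roll angle φ = 21.716° = 0.37901570 rad
x = r_b·(cos φ + φ·sin φ) = 37.015919·(0.92902928 + 0.37901570·0.37000621) = 39.579917
y = r_b·(sin φ − φ·cos φ) = 37.015919·(0.37000621 − 0.37901570·0.92902928) = 0.662197

x=39.579917 y=0.662197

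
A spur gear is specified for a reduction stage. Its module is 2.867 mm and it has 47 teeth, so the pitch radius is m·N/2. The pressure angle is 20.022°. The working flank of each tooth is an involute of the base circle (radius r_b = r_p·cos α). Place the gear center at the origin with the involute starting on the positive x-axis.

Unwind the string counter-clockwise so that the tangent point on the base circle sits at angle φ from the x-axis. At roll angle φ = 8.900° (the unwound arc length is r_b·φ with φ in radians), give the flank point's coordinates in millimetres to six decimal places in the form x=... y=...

x=64.061572 y=0.078896

pitch radius r_p = m·N/2 = 2.867·47/2 = 67.374500
base radius r_b = r_p·cos α = 67.374500·cos 20.022° = 63.302468
roll angle φ = 8.900° = 0.15533430 rad
x = r_b·(cos φ + φ·sin φ) = 63.302468·(0.98795987 + 0.15533430·0.15471039) = 64.061572
y = r_b·(sin φ − φ·cos φ) = 63.302468·(0.15471039 − 0.15533430·0.98795987) = 0.078896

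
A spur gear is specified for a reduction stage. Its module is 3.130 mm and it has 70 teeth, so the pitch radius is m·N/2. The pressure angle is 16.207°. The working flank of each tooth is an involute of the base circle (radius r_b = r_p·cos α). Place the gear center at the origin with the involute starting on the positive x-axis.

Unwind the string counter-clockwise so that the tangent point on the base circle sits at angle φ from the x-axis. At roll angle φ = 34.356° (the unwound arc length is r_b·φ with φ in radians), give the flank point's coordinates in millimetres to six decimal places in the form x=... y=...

x=122.441879 y=7.291611

pitch radius r_p = m·N/2 = 3.130·70/2 = 109.550000
base radius r_b = r_p·cos α = 109.550000·cos 16.207° = 105.196438
roll angle φ = 34.356° = 0.59962532 rad
x = r_b·(cos φ + φ·sin φ) = 105.196438·(0.82554712 + 0.59962532·0.56433320) = 122.441879
y = r_b·(sin φ − φ·cos φ) = 105.196438·(0.56433320 − 0.59962532·0.82554712) = 7.291611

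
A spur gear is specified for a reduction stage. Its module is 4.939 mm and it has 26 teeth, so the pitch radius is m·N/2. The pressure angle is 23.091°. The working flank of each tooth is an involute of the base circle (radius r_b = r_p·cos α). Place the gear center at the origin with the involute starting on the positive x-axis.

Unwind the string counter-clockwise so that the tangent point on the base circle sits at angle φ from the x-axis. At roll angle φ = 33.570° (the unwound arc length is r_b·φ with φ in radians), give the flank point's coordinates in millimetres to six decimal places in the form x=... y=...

pitch radius r_p = m·N/2 = 4.939·26/2 = 64.207000
base radius r_b = r_p·cos α = 64.207000·cos 23.091° = 59.062935
roll angle φ = 33.570° = 0.58590703 rad
x = r_b·(cos φ + φ·sin φ) = 59.062935·(0.83321088 + 0.58590703·0.55295536) = 68.347115
y = r_b·(sin φ − φ·cos φ) = 59.062935·(0.55295536 − 0.58590703·0.83321088) = 3.825580

x=68.347115 y=3.825580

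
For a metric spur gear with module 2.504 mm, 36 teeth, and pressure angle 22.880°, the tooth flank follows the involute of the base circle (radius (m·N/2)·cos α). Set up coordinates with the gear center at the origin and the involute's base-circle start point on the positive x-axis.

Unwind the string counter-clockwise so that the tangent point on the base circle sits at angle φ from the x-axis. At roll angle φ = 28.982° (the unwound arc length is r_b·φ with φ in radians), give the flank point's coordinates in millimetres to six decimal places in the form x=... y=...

x=46.503271 y=1.746066

pitch radius r_p = m·N/2 = 2.504·36/2 = 45.072000
base radius r_b = r_p·cos α = 45.072000·cos 22.880° = 41.525788
roll angle φ = 28.982° = 0.50583132 rad
x = r_b·(cos φ + φ·sin φ) = 41.525788·(0.87477197 + 0.50583132·0.48453483) = 46.503271
y = r_b·(sin φ − φ·cos φ) = 41.525788·(0.48453483 − 0.50583132·0.87477197) = 1.746066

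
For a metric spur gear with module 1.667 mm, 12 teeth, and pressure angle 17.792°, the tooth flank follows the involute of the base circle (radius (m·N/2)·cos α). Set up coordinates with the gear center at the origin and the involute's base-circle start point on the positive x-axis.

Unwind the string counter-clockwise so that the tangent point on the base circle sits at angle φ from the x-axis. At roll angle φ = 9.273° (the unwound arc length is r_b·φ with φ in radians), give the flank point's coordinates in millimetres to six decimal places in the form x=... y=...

pitch radius r_p = m·N/2 = 1.667·12/2 = 10.002000
base radius r_b = r_p·cos α = 10.002000·cos 17.792° = 9.523625
roll angle φ = 9.273° = 0.16184438 rad
x = r_b·(cos φ + φ·sin φ) = 9.523625·(0.98693176 + 0.16184438·0.16113876) = 9.647538
y = r_b·(sin φ − φ·cos φ) = 9.523625·(0.16113876 − 0.16184438·0.98693176) = 0.013423

x=9.647538 y=0.013423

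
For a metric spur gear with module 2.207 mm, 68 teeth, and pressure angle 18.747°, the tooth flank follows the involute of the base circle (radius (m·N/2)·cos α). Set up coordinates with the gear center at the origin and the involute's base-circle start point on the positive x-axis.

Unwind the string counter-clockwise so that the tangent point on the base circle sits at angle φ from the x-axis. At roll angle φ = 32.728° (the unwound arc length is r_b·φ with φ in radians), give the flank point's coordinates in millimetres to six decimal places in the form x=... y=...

x=81.720740 y=4.272078

pitch radius r_p = m·N/2 = 2.207·68/2 = 75.038000
base radius r_b = r_p·cos α = 75.038000·cos 18.747° = 71.057006
roll angle φ = 32.728° = 0.57121136 rad
x = r_b·(cos φ + φ·sin φ) = 71.057006·(0.84124667 + 0.57121136·0.54065150) = 81.720740
y = r_b·(sin φ − φ·cos φ) = 71.057006·(0.54065150 − 0.57121136·0.84124667) = 4.272078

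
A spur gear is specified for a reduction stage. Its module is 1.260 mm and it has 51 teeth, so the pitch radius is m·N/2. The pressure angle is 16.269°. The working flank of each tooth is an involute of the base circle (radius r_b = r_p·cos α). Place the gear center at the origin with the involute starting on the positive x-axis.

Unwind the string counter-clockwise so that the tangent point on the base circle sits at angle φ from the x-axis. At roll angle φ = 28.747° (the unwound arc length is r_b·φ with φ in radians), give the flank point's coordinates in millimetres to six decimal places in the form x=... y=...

x=34.484648 y=1.266131

pitch radius r_p = m·N/2 = 1.260·51/2 = 32.130000
base radius r_b = r_p·cos α = 32.130000·cos 16.269° = 30.843419
roll angle φ = 28.747° = 0.50172980 rad
x = r_b·(cos φ + φ·sin φ) = 30.843419·(0.87675194 + 0.50172980·0.48094286) = 34.484648
y = r_b·(sin φ − φ·cos φ) = 30.843419·(0.48094286 − 0.50172980·0.87675194) = 1.266131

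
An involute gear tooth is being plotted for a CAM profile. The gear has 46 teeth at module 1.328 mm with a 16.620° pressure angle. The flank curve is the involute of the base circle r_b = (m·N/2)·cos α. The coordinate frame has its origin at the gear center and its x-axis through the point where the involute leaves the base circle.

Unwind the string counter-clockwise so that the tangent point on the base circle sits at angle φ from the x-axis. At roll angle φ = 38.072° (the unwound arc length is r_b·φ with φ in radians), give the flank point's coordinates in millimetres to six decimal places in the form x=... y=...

pitch radius r_p = m·N/2 = 1.328·46/2 = 30.544000
base radius r_b = r_p·cos α = 30.544000·cos 16.620° = 29.267957
roll angle φ = 38.072° = 0.66448175 rad
x = r_b·(cos φ + φ·sin φ) = 29.267957·(0.78723647 + 0.66448175·0.61665123) = 35.033451
y = r_b·(sin φ − φ·cos φ) = 29.267957·(0.61665123 − 0.66448175·0.78723647) = 2.737929

x=35.033451 y=2.737929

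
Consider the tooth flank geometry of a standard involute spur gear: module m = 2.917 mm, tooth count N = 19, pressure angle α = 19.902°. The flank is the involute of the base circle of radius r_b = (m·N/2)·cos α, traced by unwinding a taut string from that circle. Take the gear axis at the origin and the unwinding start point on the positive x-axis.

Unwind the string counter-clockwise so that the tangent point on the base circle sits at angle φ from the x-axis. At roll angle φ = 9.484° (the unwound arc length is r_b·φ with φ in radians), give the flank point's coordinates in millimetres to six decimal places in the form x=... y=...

x=26.410987 y=0.039284

pitch radius r_p = m·N/2 = 2.917·19/2 = 27.711500
base radius r_b = r_p·cos α = 27.711500·cos 19.902° = 26.056465
roll angle φ = 9.484° = 0.16552703 rad
x = r_b·(cos φ + φ·sin φ) = 26.056465·(0.98633165 + 0.16552703·0.16477218) = 26.410987
y = r_b·(sin φ − φ·cos φ) = 26.056465·(0.16477218 − 0.16552703·0.98633165) = 0.039284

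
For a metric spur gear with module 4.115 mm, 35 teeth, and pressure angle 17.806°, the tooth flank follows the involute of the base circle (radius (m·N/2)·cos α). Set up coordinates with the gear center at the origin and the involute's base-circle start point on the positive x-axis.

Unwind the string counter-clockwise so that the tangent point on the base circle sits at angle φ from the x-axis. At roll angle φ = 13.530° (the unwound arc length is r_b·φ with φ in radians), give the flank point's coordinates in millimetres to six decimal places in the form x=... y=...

x=70.448000 y=0.299275

pitch radius r_p = m·N/2 = 4.115·35/2 = 72.012500
base radius r_b = r_p·cos α = 72.012500·cos 17.806° = 68.562912
roll angle φ = 13.530° = 0.23614305 rad
x = r_b·(cos φ + φ·sin φ) = 68.562912·(0.97224756 + 0.23614305·0.23395446) = 70.448000
y = r_b·(sin φ − φ·cos φ) = 68.562912·(0.23395446 − 0.23614305·0.97224756) = 0.299275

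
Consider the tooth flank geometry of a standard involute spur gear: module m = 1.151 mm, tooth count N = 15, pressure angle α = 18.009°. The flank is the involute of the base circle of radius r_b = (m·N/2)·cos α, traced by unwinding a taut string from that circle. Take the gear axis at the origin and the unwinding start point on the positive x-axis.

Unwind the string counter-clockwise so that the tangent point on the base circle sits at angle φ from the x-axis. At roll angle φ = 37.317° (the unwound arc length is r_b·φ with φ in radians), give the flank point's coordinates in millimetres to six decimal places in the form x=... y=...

pitch radius r_p = m·N/2 = 1.151·15/2 = 8.632500
base radius r_b = r_p·cos α = 8.632500·cos 18.009° = 8.209576
roll angle φ = 37.317° = 0.65130452 rad
x = r_b·(cos φ + φ·sin φ) = 8.209576·(0.79529365 + 0.65130452·0.60622440) = 9.770466
y = r_b·(sin φ − φ·cos φ) = 8.209576·(0.60622440 − 0.65130452·0.79529365) = 0.724463

x=9.770466 y=0.724463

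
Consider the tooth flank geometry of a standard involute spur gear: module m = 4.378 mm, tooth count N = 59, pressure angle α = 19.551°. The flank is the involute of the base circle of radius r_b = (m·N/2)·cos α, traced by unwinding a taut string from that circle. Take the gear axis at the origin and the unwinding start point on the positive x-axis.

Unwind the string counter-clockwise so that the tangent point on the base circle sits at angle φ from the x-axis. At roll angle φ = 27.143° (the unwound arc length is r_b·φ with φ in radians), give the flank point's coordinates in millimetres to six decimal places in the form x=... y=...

x=134.604700 y=4.217096

pitch radius r_p = m·N/2 = 4.378·59/2 = 129.151000
base radius r_b = r_p·cos α = 129.151000·cos 19.551° = 121.704669
roll angle φ = 27.143° = 0.47373472 rad
x = r_b·(cos φ + φ·sin φ) = 121.704669·(0.88987067 + 0.47373472·0.45621288) = 134.604700
y = r_b·(sin φ − φ·cos φ) = 121.704669·(0.45621288 − 0.47373472·0.88987067) = 4.217096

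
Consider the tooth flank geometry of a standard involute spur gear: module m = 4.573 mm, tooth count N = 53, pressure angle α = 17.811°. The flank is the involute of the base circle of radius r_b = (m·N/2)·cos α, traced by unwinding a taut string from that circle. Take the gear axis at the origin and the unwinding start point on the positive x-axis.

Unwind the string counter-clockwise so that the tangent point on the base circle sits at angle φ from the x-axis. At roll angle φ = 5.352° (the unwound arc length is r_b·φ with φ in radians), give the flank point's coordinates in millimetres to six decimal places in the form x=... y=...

pitch radius r_p = m·N/2 = 4.573·53/2 = 121.184500
base radius r_b = r_p·cos α = 121.184500·cos 17.811° = 115.376210
roll angle φ = 5.352° = 0.09341002 rad
x = r_b·(cos φ + φ·sin φ) = 115.376210·(0.99564046 + 0.09341002·0.09327424) = 115.878466
y = r_b·(sin φ − φ·cos φ) = 115.376210·(0.09327424 − 0.09341002·0.99564046) = 0.031318

x=115.878466 y=0.031318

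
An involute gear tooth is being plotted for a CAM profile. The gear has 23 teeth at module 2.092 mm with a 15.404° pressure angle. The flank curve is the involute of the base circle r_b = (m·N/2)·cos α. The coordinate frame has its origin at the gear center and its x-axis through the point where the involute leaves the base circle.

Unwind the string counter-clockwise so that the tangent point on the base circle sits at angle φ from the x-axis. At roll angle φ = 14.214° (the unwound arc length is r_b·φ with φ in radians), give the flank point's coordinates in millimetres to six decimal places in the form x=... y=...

x=23.896538 y=0.117316

pitch radius r_p = m·N/2 = 2.092·23/2 = 24.058000
base radius r_b = r_p·cos α = 24.058000·cos 15.404° = 23.193761
roll angle φ = 14.214° = 0.24808110 rad
x = r_b·(cos φ + φ·sin φ) = 23.193761·(0.96938538 + 0.24808110·0.24554426) = 23.896538
y = r_b·(sin φ − φ·cos φ) = 23.193761·(0.24554426 − 0.24808110·0.96938538) = 0.117316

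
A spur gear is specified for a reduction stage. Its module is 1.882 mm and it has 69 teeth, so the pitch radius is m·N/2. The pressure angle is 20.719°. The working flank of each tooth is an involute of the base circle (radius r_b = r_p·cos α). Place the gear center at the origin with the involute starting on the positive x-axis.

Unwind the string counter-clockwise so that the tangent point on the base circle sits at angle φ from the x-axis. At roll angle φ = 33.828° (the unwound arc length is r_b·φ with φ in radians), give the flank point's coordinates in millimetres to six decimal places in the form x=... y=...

pitch radius r_p = m·N/2 = 1.882·69/2 = 64.929000
base radius r_b = r_p·cos α = 64.929000·cos 20.719° = 60.729831
roll angle φ = 33.828° = 0.59040998 rad
x = r_b·(cos φ + φ·sin φ) = 60.729831·(0.83071251 + 0.59040998·0.55670164) = 70.409846
y = r_b·(sin φ − φ·cos φ) = 60.729831·(0.55670164 − 0.59040998·0.83071251) = 4.022786

x=70.409846 y=4.022786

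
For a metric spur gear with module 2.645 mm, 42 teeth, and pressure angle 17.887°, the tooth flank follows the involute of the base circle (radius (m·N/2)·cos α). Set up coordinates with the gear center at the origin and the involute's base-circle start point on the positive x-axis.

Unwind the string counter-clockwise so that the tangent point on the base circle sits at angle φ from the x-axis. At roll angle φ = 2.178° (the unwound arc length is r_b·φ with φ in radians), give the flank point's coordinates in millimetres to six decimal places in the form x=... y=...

x=52.898361 y=0.000968

pitch radius r_p = m·N/2 = 2.645·42/2 = 55.545000
base radius r_b = r_p·cos α = 55.545000·cos 17.887° = 52.860183
roll angle φ = 2.178° = 0.03801327 rad
x = r_b·(cos φ + φ·sin φ) = 52.860183·(0.99927758 + 0.03801327·0.03800412) = 52.898361
y = r_b·(sin φ − φ·cos φ) = 52.860183·(0.03800412 − 0.03801327·0.99927758) = 0.000968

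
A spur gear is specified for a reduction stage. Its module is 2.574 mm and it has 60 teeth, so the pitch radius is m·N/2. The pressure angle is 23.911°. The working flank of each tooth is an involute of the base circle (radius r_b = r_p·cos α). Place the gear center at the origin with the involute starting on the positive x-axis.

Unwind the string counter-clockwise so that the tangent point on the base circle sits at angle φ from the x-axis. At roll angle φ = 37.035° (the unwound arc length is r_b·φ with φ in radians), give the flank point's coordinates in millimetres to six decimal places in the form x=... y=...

pitch radius r_p = m·N/2 = 2.574·60/2 = 77.220000
base radius r_b = r_p·cos α = 77.220000·cos 23.911° = 70.592683
roll angle φ = 37.035° = 0.64638269 rad
x = r_b·(cos φ + φ·sin φ) = 70.592683·(0.79826773 + 0.64638269·0.60230277) = 83.834869
y = r_b·(sin φ − φ·cos φ) = 70.592683·(0.60230277 − 0.64638269·0.79826773) = 6.093301

x=83.834869 y=6.093301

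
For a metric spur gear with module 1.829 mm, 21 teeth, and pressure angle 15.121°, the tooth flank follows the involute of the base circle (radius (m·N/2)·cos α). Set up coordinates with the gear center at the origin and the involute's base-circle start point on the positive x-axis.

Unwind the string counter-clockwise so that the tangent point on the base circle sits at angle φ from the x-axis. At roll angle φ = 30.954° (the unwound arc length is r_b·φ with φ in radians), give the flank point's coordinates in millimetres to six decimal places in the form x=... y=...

pitch radius r_p = m·N/2 = 1.829·21/2 = 19.204500
base radius r_b = r_p·cos α = 19.204500·cos 15.121° = 18.539584
roll angle φ = 30.954° = 0.54024922 rad
x = r_b·(cos φ + φ·sin φ) = 18.539584·(0.85758052 + 0.54024922·0.51434973) = 21.050911
y = r_b·(sin φ − φ·cos φ) = 18.539584·(0.51434973 − 0.54024922·0.85758052) = 0.946307

x=21.050911 y=0.946307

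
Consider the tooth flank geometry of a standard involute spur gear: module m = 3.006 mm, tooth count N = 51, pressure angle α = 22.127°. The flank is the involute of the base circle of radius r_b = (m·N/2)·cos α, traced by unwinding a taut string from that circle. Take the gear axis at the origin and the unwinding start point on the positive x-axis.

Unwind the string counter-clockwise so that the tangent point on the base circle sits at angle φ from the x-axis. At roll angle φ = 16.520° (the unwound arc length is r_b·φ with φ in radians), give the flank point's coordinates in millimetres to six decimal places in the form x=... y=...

pitch radius r_p = m·N/2 = 3.006·51/2 = 76.653000
base radius r_b = r_p·cos α = 76.653000·cos 22.127° = 71.007601
roll angle φ = 16.520° = 0.28832839 rad
x = r_b·(cos φ + φ·sin φ) = 71.007601·(0.95872054 + 0.28832839·0.28435002) = 73.898088
y = r_b·(sin φ − φ·cos φ) = 71.007601·(0.28435002 − 0.28832839·0.95872054) = 0.562641

x=73.898088 y=0.562641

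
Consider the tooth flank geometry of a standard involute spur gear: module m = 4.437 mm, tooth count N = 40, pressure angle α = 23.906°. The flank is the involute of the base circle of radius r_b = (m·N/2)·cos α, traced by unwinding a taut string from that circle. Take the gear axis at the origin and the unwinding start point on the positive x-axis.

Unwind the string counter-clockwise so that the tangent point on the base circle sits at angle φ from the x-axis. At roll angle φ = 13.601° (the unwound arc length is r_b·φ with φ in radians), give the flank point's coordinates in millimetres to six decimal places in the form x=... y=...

pitch radius r_p = m·N/2 = 4.437·40/2 = 88.740000
base radius r_b = r_p·cos α = 88.740000·cos 23.906° = 81.127131
roll angle φ = 13.601° = 0.23738223 rad
x = r_b·(cos φ + φ·sin φ) = 81.127131·(0.97195690 + 0.23738223·0.23515908) = 83.380800
y = r_b·(sin φ − φ·cos φ) = 81.127131·(0.23515908 − 0.23738223·0.97195690) = 0.359700

x=83.380800 y=0.359700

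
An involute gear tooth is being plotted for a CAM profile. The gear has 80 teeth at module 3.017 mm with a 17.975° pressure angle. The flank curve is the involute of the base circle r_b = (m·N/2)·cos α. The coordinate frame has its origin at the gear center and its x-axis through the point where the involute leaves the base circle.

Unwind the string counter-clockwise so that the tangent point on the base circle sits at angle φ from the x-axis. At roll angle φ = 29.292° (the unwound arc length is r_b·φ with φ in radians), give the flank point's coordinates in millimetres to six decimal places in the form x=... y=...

x=128.824891 y=4.980435

pitch radius r_p = m·N/2 = 3.017·80/2 = 120.680000
base radius r_b = r_p·cos α = 120.680000·cos 17.975° = 114.789761
roll angle φ = 29.292° = 0.51124184 rad
x = r_b·(cos φ + φ·sin φ) = 114.789761·(0.87213759 + 0.51124184·0.48926068) = 128.824891
y = r_b·(sin φ − φ·cos φ) = 114.789761·(0.48926068 − 0.51124184·0.87213759) = 4.980435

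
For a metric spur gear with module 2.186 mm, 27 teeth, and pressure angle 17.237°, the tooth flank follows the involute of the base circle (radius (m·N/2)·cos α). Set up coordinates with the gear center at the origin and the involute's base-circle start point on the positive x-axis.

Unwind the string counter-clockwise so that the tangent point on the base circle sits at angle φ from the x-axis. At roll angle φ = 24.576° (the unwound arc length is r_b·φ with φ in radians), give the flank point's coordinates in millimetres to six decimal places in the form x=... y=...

x=30.660363 y=0.727880

pitch radius r_p = m·N/2 = 2.186·27/2 = 29.511000
base radius r_b = r_p·cos α = 29.511000·cos 17.237° = 28.185578
roll angle φ = 24.576° = 0.42893212 rad
x = r_b·(cos φ + φ·sin φ) = 28.185578·(0.90941040 + 0.42893212·0.41589990) = 30.660363
y = r_b·(sin φ − φ·cos φ) = 28.185578·(0.41589990 − 0.42893212·0.90941040) = 0.727880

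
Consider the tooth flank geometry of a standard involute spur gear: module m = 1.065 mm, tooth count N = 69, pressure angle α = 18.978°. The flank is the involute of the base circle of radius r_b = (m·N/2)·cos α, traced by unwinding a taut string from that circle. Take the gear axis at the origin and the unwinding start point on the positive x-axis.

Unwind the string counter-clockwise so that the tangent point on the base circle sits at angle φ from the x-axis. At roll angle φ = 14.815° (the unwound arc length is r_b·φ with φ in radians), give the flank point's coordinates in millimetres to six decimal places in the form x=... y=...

pitch radius r_p = m·N/2 = 1.065·69/2 = 36.742500
base radius r_b = r_p·cos α = 36.742500·cos 18.978° = 34.745307
roll angle φ = 14.815° = 0.25857053 rad
x = r_b·(cos φ + φ·sin φ) = 34.745307·(0.96675648 + 0.25857053·0.25569886) = 35.887478
y = r_b·(sin φ − φ·cos φ) = 34.745307·(0.25569886 − 0.25857053·0.96675648) = 0.198887

x=35.887478 y=0.198887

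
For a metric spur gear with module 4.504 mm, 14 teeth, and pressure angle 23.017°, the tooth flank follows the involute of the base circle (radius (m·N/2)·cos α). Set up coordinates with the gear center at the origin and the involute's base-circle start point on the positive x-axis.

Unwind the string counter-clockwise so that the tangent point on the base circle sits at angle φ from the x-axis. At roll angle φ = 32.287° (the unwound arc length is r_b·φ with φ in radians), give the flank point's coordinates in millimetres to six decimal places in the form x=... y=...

pitch radius r_p = m·N/2 = 4.504·14/2 = 31.528000
base radius r_b = r_p·cos α = 31.528000·cos 23.017° = 29.018021
roll angle φ = 32.287° = 0.56351446 rad
x = r_b·(cos φ + φ·sin φ) = 29.018021·(0.84538305 + 0.56351446·0.53416055) = 33.265976
y = r_b·(sin φ − φ·cos φ) = 29.018021·(0.53416055 − 0.56351446·0.84538305) = 1.676516

x=33.265976 y=1.676516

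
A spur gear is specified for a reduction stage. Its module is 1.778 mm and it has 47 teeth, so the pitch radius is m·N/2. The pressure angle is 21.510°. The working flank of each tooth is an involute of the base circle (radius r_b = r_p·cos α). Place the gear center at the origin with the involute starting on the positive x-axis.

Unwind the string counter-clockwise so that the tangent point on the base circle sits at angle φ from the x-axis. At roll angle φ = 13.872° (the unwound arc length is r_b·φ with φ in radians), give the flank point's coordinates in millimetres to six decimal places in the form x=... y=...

x=39.995654 y=0.182822

pitch radius r_p = m·N/2 = 1.778·47/2 = 41.783000
base radius r_b = r_p·cos α = 41.783000·cos 21.510° = 38.872964
roll angle φ = 13.872° = 0.24211207 rad
x = r_b·(cos φ + φ·sin φ) = 38.872964·(0.97083376 + 0.24211207·0.23975363) = 39.995654
y = r_b·(sin φ − φ·cos φ) = 38.872964·(0.23975363 − 0.24211207·0.97083376) = 0.182822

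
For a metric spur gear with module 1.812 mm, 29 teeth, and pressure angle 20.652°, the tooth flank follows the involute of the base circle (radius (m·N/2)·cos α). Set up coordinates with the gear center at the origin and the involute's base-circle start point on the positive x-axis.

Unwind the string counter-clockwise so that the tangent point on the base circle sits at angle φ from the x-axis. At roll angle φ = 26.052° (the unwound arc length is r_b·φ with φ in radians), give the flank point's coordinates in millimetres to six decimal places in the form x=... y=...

x=26.997257 y=0.754588

pitch radius r_p = m·N/2 = 1.812·29/2 = 26.274000
base radius r_b = r_p·cos α = 26.274000·cos 20.652° = 24.585628
roll angle φ = 26.052° = 0.45469318 rad
x = r_b·(cos φ + φ·sin φ) = 24.585628·(0.89839582 + 0.45469318·0.43918669) = 26.997257
y = r_b·(sin φ − φ·cos φ) = 24.585628·(0.43918669 − 0.45469318·0.89839582) = 0.754588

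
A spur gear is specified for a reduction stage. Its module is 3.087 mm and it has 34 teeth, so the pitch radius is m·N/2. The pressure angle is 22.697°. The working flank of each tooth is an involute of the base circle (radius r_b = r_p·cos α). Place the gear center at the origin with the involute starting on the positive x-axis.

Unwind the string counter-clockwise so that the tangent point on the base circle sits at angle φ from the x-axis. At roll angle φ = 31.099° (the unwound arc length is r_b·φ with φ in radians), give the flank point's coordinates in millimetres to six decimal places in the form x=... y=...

pitch radius r_p = m·N/2 = 3.087·34/2 = 52.479000
base radius r_b = r_p·cos α = 52.479000·cos 22.697° = 48.414937
roll angle φ = 31.099° = 0.54277994 rad
x = r_b·(cos φ + φ·sin φ) = 48.414937·(0.85627610 + 0.54277994·0.51651838) = 55.029962
y = r_b·(sin φ − φ·cos φ) = 48.414937·(0.51651838 − 0.54277994·0.85627610) = 2.505419

x=55.029962 y=2.505419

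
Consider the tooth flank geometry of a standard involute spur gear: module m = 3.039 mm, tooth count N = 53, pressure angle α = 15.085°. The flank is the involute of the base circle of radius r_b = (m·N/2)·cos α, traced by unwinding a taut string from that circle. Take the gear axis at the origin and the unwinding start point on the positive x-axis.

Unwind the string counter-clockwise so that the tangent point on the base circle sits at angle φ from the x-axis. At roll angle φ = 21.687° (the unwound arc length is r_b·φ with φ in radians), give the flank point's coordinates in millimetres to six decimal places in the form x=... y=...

pitch radius r_p = m·N/2 = 3.039·53/2 = 80.533500
base radius r_b = r_p·cos α = 80.533500·cos 15.085° = 77.758380
roll angle φ = 21.687° = 0.37850955 rad
x = r_b·(cos φ + φ·sin φ) = 77.758380·(0.92921644 + 0.37850955·0.36953593) = 83.130654
y = r_b·(sin φ − φ·cos φ) = 77.758380·(0.36953593 − 0.37850955·0.92921644) = 1.385548

x=83.130654 y=1.385548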